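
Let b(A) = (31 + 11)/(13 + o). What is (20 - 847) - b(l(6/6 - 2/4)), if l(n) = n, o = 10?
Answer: -19063/23 ≈ -828.83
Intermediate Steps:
b(A) = 42/23 (b(A) = (31 + 11)/(13 + 10) = 42/23)
(20 - 847) - b(l(6/6 - 2/4)) = (20 - 847) - 1*42/23 = -827 - 42/23 = -19063/23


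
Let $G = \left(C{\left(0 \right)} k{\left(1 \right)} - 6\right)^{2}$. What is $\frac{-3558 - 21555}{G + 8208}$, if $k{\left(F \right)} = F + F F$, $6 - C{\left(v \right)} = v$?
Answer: $- \frac{8371}{2748} \approx -3.0462$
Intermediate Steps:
$C{\left(v \right)} = 6 - v$
$k{\left(F \right)} = F + F^{2}$
$G = 36$ ($G = \left(\left(6 - 0\right) 1 \left(1 + 1\right) - 6\right)^{2} = \left(\left(6 + 0\right) 1 \cdot 2 - 6\right)^{2} = \left(6 \cdot 2 - 6\right)^{2} = \left(12 - 6\right)^{2} = 6^{2} = 36$)
$\frac{-3558 - 21555}{G + 8208} = \frac{-3558 - 21555}{36 + 8208} = - \frac{25113}{8244} = \left(-25113\right) \frac{1}{8244} = - \frac{8371}{2748}$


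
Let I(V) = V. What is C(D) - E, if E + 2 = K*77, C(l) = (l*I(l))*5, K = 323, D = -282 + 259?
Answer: -22224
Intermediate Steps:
D = -23
C(l) = 5*l² (C(l) = (l*l)*5 = l²*5 = 5*l²)
E = 24869 (E = -2 + 323*77 = -2 + 24871 = 24869)
C(D) - E = 5*(-23)² - 1*24869 = 5*529 - 24869 = 2645 - 24869 = -22224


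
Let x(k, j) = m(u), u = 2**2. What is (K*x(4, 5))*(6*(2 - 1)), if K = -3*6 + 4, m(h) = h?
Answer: -336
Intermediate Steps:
u = 4
x(k, j) = 4
K = -14 (K = -18 + 4 = -14)
(K*x(4, 5))*(6*(2 - 1)) = (-14*4)*(6*(2 - 1)) = -336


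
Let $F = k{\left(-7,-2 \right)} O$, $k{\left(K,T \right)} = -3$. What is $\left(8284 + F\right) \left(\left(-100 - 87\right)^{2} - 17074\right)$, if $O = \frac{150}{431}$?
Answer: $\frac{63884326830}{431} \approx 1.4822 \cdot 10^{8}$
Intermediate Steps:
$O = \frac{150}{431}$ ($O = 150 \cdot \frac{1}{431} = \frac{150}{431} \approx 0.34803$)
$F = - \frac{450}{431}$ ($F = \left(-3\right) \frac{150}{431} = - \frac{450}{431} \approx -1.0441$)
$\left(8284 + F\right) \left(\left(-100 - 87\right)^{2} - 17074\right) = \left(8284 - \frac{450}{431}\right) \left(\left(-100 - 87\right)^{2} - 17074\right) = \frac{3569954 \left(\left(-187\right)^{2} - 17074\right)}{431} = \frac{3569954 \left(34969 - 17074\right)}{431} = \frac{3569954}{431} \cdot 17895 = \frac{63884326830}{431}$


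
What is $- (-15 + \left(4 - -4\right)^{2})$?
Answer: $-49$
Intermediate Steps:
$- (-15 + \left(4 - -4\right)^{2}) = - (-15 + \left(4 + 4\right)^{2}) = - (-15 + 8^{2}) = - (-15 + 64) = \left(-1\right) 49 = -49$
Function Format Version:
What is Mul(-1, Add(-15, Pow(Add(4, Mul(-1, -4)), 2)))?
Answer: -49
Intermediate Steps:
Mul(-1, Add(-15, Pow(Add(4, Mul(-1, -4)), 2))) = Mul(-1, Add(-15, Pow(Add(4, 4), 2))) = Mul(-1, Add(-15, Pow(8, 2))) = Mul(-1, Add(-15, 64)) = Mul(-1, 49) = -49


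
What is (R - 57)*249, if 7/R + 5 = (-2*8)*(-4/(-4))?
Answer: -14276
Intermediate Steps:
R = -⅓ (R = 7/(-5 + (-2*8)*(-4/(-4))) = 7/(-5 - (-64)*(-1)/4) = 7/(-5 - 16*1) = 7/(-5 - 16) = 7/(-21) = 7*(-1/21) = -⅓ ≈ -0.33333)
(R - 57)*249 = (-⅓ - 57)*249 = -172/3*249 = -14276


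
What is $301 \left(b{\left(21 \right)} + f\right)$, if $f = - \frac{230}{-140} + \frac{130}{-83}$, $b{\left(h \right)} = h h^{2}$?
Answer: $\frac{462738953}{166} \approx 2.7876 \cdot 10^{6}$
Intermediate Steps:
$b{\left(h \right)} = h^{3}$
$f = \frac{89}{1162}$ ($f = \left(-230\right) \left(- \frac{1}{140}\right) + 130 \left(- \frac{1}{83}\right) = \frac{23}{14} - \frac{130}{83} = \frac{89}{1162} \approx 0.076592$)
$301 \left(b{\left(21 \right)} + f\right) = 301 \left(21^{3} + \frac{89}{1162}\right) = 301 \left(9261 + \frac{89}{1162}\right) = 301 \cdot \frac{10761371}{1162} = \frac{462738953}{166}$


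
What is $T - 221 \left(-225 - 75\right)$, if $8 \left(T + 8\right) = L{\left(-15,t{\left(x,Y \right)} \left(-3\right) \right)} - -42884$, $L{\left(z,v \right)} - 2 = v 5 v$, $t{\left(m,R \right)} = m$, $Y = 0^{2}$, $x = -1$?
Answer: $\frac{573267}{8} \approx 71658.0$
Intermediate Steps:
$Y = 0$
$L{\left(z,v \right)} = 2 + 5 v^{2}$ ($L{\left(z,v \right)} = 2 + v 5 v = 2 + 5 v v = 2 + 5 v^{2}$)
$T = \frac{42867}{8}$ ($T = -8 + \frac{\left(2 + 5 \left(\left(-1\right) \left(-3\right)\right)^{2}\right) - -42884}{8} = -8 + \frac{\left(2 + 5 \cdot 3^{2}\right) + 42884}{8} = -8 + \frac{\left(2 + 5 \cdot 9\right) + 42884}{8} = -8 + \frac{\left(2 + 45\right) + 42884}{8} = -8 + \frac{47 + 42884}{8} = -8 + \frac{1}{8} \cdot 42931 = -8 + \frac{42931}{8} = \frac{42867}{8} \approx 5358.4$)
$T - 221 \left(-225 - 75\right) = \frac{42867}{8} - 221 \left(-225 - 75\right) = \frac{42867}{8} - 221 \left(-300\right) = \frac{42867}{8} - -66300 = \frac{42867}{8} + 66300 = \frac{573267}{8}$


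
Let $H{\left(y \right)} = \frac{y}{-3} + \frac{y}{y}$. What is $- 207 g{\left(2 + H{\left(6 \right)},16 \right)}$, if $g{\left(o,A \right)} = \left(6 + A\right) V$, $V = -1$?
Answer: $4554$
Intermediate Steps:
$H{\left(y \right)} = 1 - \frac{y}{3}$ ($H{\left(y \right)} = y \left(- \frac{1}{3}\right) + 1 = - \frac{y}{3} + 1 = 1 - \frac{y}{3}$)
$g{\left(o,A \right)} = -6 - A$ ($g{\left(o,A \right)} = \left(6 + A\right) \left(-1\right) = -6 - A$)
$- 207 g{\left(2 + H{\left(6 \right)},16 \right)} = - 207 \left(-6 - 16\right) = \left(-207\right) \left(-22\right) = 4554$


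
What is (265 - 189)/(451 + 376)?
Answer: 76/827 ≈ 0.091898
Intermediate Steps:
(265 - 189)/(451 + 376) = 76/827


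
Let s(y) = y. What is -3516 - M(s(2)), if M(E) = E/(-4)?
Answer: -7031/2 ≈ -3515.5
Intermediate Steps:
M(E) = -E/4 (M(E) = E*(-¼) = -E/4)
-3516 - M(s(2)) = -3516 - (-1)*2/4 = -3516 - 1*(-½) = -3516 + ½ = -7031/2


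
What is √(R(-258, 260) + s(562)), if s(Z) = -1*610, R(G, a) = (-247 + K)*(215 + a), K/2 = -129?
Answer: I*√240485 ≈ 490.39*I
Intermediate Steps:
K = -258 (K = 2*(-129) = -258)
R(G, a) = -108575 - 505*a (R(G, a) = (-247 - 258)*(215 + a) = -505*(215 + a) = -108575 - 505*a)
s(Z) = -610
√(R(-258, 260) + s(562)) = √((-108575 - 505*260) - 610) = √((-108575 - 131300) - 610) = √(-239875 - 610) = √(-240485) = I*√240485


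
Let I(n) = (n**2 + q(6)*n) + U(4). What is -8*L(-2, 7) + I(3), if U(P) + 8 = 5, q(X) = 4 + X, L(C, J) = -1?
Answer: 44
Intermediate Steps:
U(P) = -3 (U(P) = -8 + 5 = -3)
I(n) = -3 + n**2 + 10*n (I(n) = (n**2 + (4 + 6)*n) - 3 = (n**2 + 10*n) - 3 = -3 + n**2 + 10*n)
-8*L(-2, 7) + I(3) = -8*(-1) + (-3 + 3**2 + 10*3) = 8 + (-3 + 9 + 30) = 8 + 36 = 44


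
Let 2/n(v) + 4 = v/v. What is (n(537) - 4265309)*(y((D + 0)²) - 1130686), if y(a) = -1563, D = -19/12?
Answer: 14488177814321/3 ≈ 4.8294e+12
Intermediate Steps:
n(v) = -⅔ (n(v) = 2/(-4 + v/v) = 2/(-4 + 1) = 2/(-3) = 2*(-⅓) = -⅔)
D = -19/12 (D = -19*1/12 = -19/12 ≈ -1.5833)
(n(537) - 4265309)*(y((D + 0)²) - 1130686) = (-⅔ - 4265309)*(-1563 - 1130686) = -12795929/3*(-1132249) = 14488177814321/3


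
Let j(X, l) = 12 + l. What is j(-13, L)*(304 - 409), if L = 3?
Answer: -1575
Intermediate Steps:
j(-13, L)*(304 - 409) = (12 + 3)*(304 - 409) = 15*(-105) = -1575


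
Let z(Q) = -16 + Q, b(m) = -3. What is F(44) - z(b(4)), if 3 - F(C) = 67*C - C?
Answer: -2882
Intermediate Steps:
F(C) = 3 - 66*C (F(C) = 3 - (67*C - C) = 3 - 66*C)
F(44) - z(b(4)) = (3 - 66*44) - (-16 - 3) = (3 - 2904) - 1*(-19) = -2901 + 19 = -2882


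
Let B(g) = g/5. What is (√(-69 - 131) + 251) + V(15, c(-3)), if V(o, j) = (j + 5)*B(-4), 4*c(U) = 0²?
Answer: 247 + 10*I*√2 ≈ 247.0 + 14.142*I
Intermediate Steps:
c(U) = 0 (c(U) = (¼)*0² = (¼)*0 = 0)
B(g) = g/5 (B(g) = g*(⅕) = g/5)
V(o, j) = -4 - 4*j/5 (V(o, j) = (j + 5)*((⅕)*(-4)) = (5 + j)*(-⅘) = -4 - 4*j/5)
(√(-69 - 131) + 251) + V(15, c(-3)) = (√(-69 - 131) + 251) + (-4 - ⅘*0) = (√(-200) + 251) + (-4 + 0) = (10*I*√2 + 251) - 4 = (251 + 10*I*√2) - 4 = 247 + 10*I*√2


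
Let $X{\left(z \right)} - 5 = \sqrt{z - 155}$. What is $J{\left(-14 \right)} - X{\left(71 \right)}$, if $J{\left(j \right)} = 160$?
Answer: $155 - 2 i \sqrt{21} \approx 155.0 - 9.1651 i$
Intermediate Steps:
$X{\left(z \right)} = 5 + \sqrt{-155 + z}$ ($X{\left(z \right)} = 5 + \sqrt{z - 155} = 5 + \sqrt{-155 + z}$)
$J{\left(-14 \right)} - X{\left(71 \right)} = 160 - \left(5 + \sqrt{-155 + 71}\right) = 160 - \left(5 + \sqrt{-84}\right) = 160 - \left(5 + 2 i \sqrt{21}\right) = 155 - 2 i \sqrt{21}$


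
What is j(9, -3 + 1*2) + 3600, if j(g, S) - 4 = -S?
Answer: 3605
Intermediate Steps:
j(g, S) = 4 - S
j(9, -3 + 1*2) + 3600 = (4 - (-3 + 1*2)) + 3600 = (4 - (-3 + 2)) + 3600 = (4 - 1*(-1)) + 3600 = (4 + 1) + 3600 = 5 + 3600 = 3605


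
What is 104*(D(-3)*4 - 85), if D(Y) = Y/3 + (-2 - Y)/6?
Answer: -27560/3 ≈ -9186.7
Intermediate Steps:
D(Y) = -⅓ + Y/6 (D(Y) = Y*(⅓) + (-2 - Y)*(⅙) = Y/3 + (-⅓ - Y/6) = -⅓ + Y/6)
104*(D(-3)*4 - 85) = 104*((-⅓ + (⅙)*(-3))*4 - 85) = 104*((-⅓ - ½)*4 - 85) = 104*(-⅚*4 - 85) = 104*(-10/3 - 85) = 104*(-265/3) = -27560/3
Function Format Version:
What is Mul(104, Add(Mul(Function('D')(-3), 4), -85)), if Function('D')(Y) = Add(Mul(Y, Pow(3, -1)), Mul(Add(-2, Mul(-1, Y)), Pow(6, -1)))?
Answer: Rational(-27560, 3) ≈ -9186.7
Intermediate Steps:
Function('D')(Y) = Add(Rational(-1, 3), Mul(Rational(1, 6), Y)) (Function('D')(Y) = Add(Mul(Y, Rational(1, 3)), Mul(Add(-2, Mul(-1, Y)), Rational(1, 6))) = Add(Mul(Rational(1, 3), Y), Add(Rational(-1, 3), Mul(Rational(-1, 6), Y))) = Add(Rational(-1, 3), Mul(Rational(1, 6), Y)))
Mul(104, Add(Mul(Function('D')(-3), 4), -85)) = Mul(104, Add(Mul(Add(Rational(-1, 3), Mul(Rational(1, 6), -3)), 4), -85)) = Mul(104, Add(Mul(Add(Rational(-1, 3), Rational(-1, 2)), 4), -85)) = Mul(104, Add(Mul(Rational(-5, 6), 4), -85)) = Mul(104, Add(Rational(-10, 3), -85)) = Mul(104, Rational(-265, 3)) = Rational(-27560, 3)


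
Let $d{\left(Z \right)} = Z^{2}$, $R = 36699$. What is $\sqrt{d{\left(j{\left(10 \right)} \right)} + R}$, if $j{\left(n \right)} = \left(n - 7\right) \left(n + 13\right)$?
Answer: $2 \sqrt{10365} \approx 203.62$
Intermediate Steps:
$j{\left(n \right)} = \left(-7 + n\right) \left(13 + n\right)$
$\sqrt{d{\left(j{\left(10 \right)} \right)} + R} = \sqrt{\left(-91 + 10^{2} + 6 \cdot 10\right)^{2} + 36699} = \sqrt{\left(-91 + 100 + 60\right)^{2} + 36699} = \sqrt{69^{2} + 36699} = \sqrt{4761 + 36699} = \sqrt{41460} = 2 \sqrt{10365}$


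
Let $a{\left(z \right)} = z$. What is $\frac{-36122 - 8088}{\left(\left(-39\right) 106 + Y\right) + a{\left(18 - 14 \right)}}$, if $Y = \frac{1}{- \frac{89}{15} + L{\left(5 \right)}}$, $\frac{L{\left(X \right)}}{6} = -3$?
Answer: $\frac{3174278}{296537} \approx 10.704$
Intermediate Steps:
$L{\left(X \right)} = -18$ ($L{\left(X \right)} = 6 \left(-3\right) = -18$)
$Y = - \frac{15}{359}$ ($Y = \frac{1}{- \frac{89}{15} - 18} = \frac{1}{- \frac{359}{15}} = - \frac{15}{359} \approx -0.041783$)
$\frac{-36122 - 8088}{\left(\left(-39\right) 106 + Y\right) + a{\left(18 - 14 \right)}} = \frac{-36122 - 8088}{\left(\left(-39\right) 106 - \frac{15}{359}\right) + \left(18 - 14\right)} = - \frac{44210}{\left(-4134 - \frac{15}{359}\right) + \left(18 - 14\right)} = - \frac{44210}{- \frac{1484121}{359} + 4} = - \frac{44210}{- \frac{1482685}{359}} = \left(-44210\right) \left(- \frac{359}{1482685}\right) = \frac{3174278}{296537}$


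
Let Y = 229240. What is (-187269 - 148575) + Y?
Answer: -106604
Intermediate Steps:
(-187269 - 148575) + Y = (-187269 - 148575) + 229240 = -335844 + 229240 = -106604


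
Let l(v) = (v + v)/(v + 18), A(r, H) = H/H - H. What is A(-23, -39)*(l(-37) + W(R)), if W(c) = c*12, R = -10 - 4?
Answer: -124720/19 ≈ -6564.2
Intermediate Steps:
R = -14
W(c) = 12*c
A(r, H) = 1 - H
l(v) = 2*v/(18 + v) (l(v) = (2*v)/(18 + v) = 2*v/(18 + v))
A(-23, -39)*(l(-37) + W(R)) = (1 - 1*(-39))*(2*(-37)/(18 - 37) + 12*(-14)) = (1 + 39)*(2*(-37)/(-19) - 168) = 40*(2*(-37)*(-1/19) - 168) = 40*(74/19 - 168) = 40*(-3118/19) = -124720/19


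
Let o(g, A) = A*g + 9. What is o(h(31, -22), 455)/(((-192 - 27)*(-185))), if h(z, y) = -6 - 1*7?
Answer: -5906/40515 ≈ -0.14577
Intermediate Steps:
h(z, y) = -13 (h(z, y) = -6 - 7 = -13)
o(g, A) = 9 + A*g
o(h(31, -22), 455)/(((-192 - 27)*(-185))) = (9 + 455*(-13))/(((-192 - 27)*(-185))) = (9 - 5915)/((-219*(-185))) = -5906/40515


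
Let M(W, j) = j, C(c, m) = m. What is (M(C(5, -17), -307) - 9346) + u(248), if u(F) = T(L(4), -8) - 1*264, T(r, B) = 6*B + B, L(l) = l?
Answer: -9973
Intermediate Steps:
T(r, B) = 7*B
u(F) = -320 (u(F) = 7*(-8) - 1*264 = -56 - 264 = -320)
(M(C(5, -17), -307) - 9346) + u(248) = (-307 - 9346) - 320 = -9653 - 320 = -9973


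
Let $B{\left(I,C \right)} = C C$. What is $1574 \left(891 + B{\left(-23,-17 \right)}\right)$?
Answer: $1857320$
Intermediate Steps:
$B{\left(I,C \right)} = C^{2}$
$1574 \left(891 + B{\left(-23,-17 \right)}\right) = 1574 \left(891 + \left(-17\right)^{2}\right) = 1574 \left(891 + 289\right) = 1574 \cdot 1180 = 1857320$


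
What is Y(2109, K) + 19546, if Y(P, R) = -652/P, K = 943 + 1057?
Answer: 41221862/2109 ≈ 19546.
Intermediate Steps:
K = 2000
Y(2109, K) + 19546 = -652/2109 + 19546 = 41221862/2109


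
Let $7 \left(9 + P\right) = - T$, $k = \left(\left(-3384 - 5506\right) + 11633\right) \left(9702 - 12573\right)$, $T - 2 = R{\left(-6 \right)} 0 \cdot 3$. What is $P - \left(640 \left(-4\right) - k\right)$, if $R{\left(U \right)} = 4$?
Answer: $- \frac{55108216}{7} \approx -7.8726 \cdot 10^{6}$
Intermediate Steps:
$T = 2$ ($T = 2 + 4 \cdot 0 \cdot 3 = 2 + 0 \cdot 3 = 2 + 0 = 2$)
$k = -7875153$ ($k = \left(-8890 + 11633\right) \left(-2871\right) = 2743 \left(-2871\right) = -7875153$)
$P = - \frac{65}{7}$ ($P = -9 + \frac{\left(-1\right) 2}{7} = -9 + \frac{1}{7} \left(-2\right) = -9 - \frac{2}{7} = - \frac{65}{7} \approx -9.2857$)
$P - \left(640 \left(-4\right) - k\right) = - \frac{65}{7} - \left(640 \left(-4\right) - -7875153\right) = - \frac{65}{7} - \left(-2560 + 7875153\right) = - \frac{65}{7} - 7872593 = - \frac{55108216}{7}$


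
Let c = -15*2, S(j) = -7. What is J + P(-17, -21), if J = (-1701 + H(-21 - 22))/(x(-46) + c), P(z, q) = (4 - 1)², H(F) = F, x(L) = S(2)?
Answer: 2077/37 ≈ 56.135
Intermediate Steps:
x(L) = -7
c = -30
P(z, q) = 9 (P(z, q) = 3² = 9)
J = 1744/37 (J = (-1701 + (-21 - 22))/(-7 - 30) = (-1701 - 43)/(-37) = -1744*(-1/37) = 1744/37 ≈ 47.135)
J + P(-17, -21) = 1744/37 + 9 = 2077/37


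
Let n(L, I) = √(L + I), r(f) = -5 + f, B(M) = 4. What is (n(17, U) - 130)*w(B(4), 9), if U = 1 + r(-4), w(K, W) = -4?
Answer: 508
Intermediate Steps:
U = -8 (U = 1 + (-5 - 4) = 1 - 9 = -8)
n(L, I) = √(I + L)
(n(17, U) - 130)*w(B(4), 9) = (√(-8 + 17) - 130)*(-4) = (√9 - 130)*(-4) = (3 - 130)*(-4) = -127*(-4) = 508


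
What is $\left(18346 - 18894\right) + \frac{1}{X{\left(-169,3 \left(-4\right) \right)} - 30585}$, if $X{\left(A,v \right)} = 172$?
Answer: $- \frac{16666325}{30413} \approx -548.0$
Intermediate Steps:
$\left(18346 - 18894\right) + \frac{1}{X{\left(-169,3 \left(-4\right) \right)} - 30585} = \left(18346 - 18894\right) + \frac{1}{172 - 30585} = \left(18346 - 18894\right) + \frac{1}{-30413} = -548 - \frac{1}{30413} = - \frac{16666325}{30413}$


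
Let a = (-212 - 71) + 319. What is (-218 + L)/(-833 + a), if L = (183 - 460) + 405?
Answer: 90/797 ≈ 0.11292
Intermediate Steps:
a = 36 (a = -283 + 319 = 36)
L = 128 (L = -277 + 405 = 128)
(-218 + L)/(-833 + a) = (-218 + 128)/(-833 + 36) = -90/(-797) = -1/797*(-90) = 90/797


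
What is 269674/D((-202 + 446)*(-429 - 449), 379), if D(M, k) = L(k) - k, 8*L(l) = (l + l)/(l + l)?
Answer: -2157392/3031 ≈ -711.78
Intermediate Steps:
L(l) = ⅛ (L(l) = ((l + l)/(l + l))/8 = ((2*l)/((2*l)))/8 = ((2*l)*(1/(2*l)))/8 = (⅛)*1 = ⅛)
D(M, k) = ⅛ - k
269674/D((-202 + 446)*(-429 - 449), 379) = 269674/(⅛ - 1*379) = 269674/(⅛ - 379) = 269674/(-3031/8) = 269674*(-8/3031) = -2157392/3031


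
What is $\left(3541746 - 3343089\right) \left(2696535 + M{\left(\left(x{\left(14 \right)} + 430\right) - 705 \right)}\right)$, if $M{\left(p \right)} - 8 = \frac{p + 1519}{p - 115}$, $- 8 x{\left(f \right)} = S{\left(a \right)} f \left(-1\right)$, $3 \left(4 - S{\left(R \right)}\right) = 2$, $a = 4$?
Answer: $\frac{1234757374312212}{2305} \approx 5.3569 \cdot 10^{11}$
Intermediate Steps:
$S{\left(R \right)} = \frac{10}{3}$ ($S{\left(R \right)} = 4 - \frac{2}{3} = \frac{10}{3}$)
$x{\left(f \right)} = \frac{5 f}{12}$ ($x{\left(f \right)} = - \frac{\frac{10 f}{3} \left(-1\right)}{8} = - \frac{\left(- \frac{10}{3}\right) f}{8} = \frac{5 f}{12}$)
$M{\left(p \right)} = 8 + \frac{1519 + p}{-115 + p}$ ($M{\left(p \right)} = 8 + \frac{p + 1519}{p - 115} = 8 + \frac{1519 + p}{-115 + p}$)
$\left(3541746 - 3343089\right) \left(2696535 + M{\left(\left(x{\left(14 \right)} + 430\right) - 705 \right)}\right) = \left(3541746 - 3343089\right) \left(2696535 + \frac{599 + 9 \left(\left(\frac{5}{12} \cdot 14 + 430\right) - 705\right)}{-115 + \left(\left(\frac{5}{12} \cdot 14 + 430\right) - 705\right)}\right) = 198657 \left(2696535 + \frac{599 + 9 \left(\left(\frac{35}{6} + 430\right) - 705\right)}{-115 + \left(\left(\frac{35}{6} + 430\right) - 705\right)}\right) = 198657 \left(2696535 + \frac{599 + 9 \left(\frac{2615}{6} - 705\right)}{-115 + \left(\frac{2615}{6} - 705\right)}\right) = 198657 \left(2696535 + \frac{599 + 9 \left(- \frac{1615}{6}\right)}{-115 - \frac{1615}{6}}\right) = 198657 \left(2696535 + \frac{599 - \frac{4845}{2}}{- \frac{2305}{6}}\right) = 198657 \left(2696535 - - \frac{10941}{2305}\right) = 198657 \left(2696535 + \frac{10941}{2305}\right) = 198657 \cdot \frac{6215524116}{2305} = \frac{1234757374312212}{2305}$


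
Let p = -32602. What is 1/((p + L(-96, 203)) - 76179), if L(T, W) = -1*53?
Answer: -1/108834 ≈ -9.1883e-6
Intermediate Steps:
L(T, W) = -53
1/((p + L(-96, 203)) - 76179) = 1/((-32602 - 53) - 76179) = 1/(-32655 - 76179) = 1/(-108834) = -1/108834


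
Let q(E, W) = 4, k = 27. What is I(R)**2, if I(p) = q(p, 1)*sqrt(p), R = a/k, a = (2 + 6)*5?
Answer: 640/27 ≈ 23.704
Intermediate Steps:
a = 40 (a = 8*5 = 40)
R = 40/27 ≈ 1.4815
I(p) = 4*sqrt(p)
I(R)**2 = (4*sqrt(40/27))**2 = (4*(2*sqrt(30)/9))**2 = (8*sqrt(30)/9)**2 = 640/27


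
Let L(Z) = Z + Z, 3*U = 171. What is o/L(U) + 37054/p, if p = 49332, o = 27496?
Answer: 37796023/156218 ≈ 241.94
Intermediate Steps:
U = 57 (U = (1/3)*171 = 57)
L(Z) = 2*Z
o/L(U) + 37054/p = 27496/((2*57)) + 37054/49332 = 27496/114 + 37054*(1/49332) = 27496*(1/114) + 18527/24666 = 13748/57 + 18527/24666 = 37796023/156218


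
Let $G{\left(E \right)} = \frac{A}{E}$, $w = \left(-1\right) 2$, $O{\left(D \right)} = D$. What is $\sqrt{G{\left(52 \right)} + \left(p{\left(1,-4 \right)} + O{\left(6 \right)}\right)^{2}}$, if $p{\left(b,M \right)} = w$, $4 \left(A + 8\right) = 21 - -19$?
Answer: $\frac{\sqrt{10842}}{26} \approx 4.0048$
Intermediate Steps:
$A = 2$ ($A = -8 + \frac{21 - -19}{4} = -8 + \frac{21 + 19}{4} = -8 + \frac{1}{4} \cdot 40 = -8 + 10 = 2$)
$w = -2$
$p{\left(b,M \right)} = -2$
$G{\left(E \right)} = \frac{2}{E}$
$\sqrt{G{\left(52 \right)} + \left(p{\left(1,-4 \right)} + O{\left(6 \right)}\right)^{2}} = \sqrt{\frac{2}{52} + \left(-2 + 6\right)^{2}} = \sqrt{2 \cdot \frac{1}{52} + 4^{2}} = \sqrt{\frac{1}{26} + 16} = \sqrt{\frac{417}{26}} = \frac{\sqrt{10842}}{26}$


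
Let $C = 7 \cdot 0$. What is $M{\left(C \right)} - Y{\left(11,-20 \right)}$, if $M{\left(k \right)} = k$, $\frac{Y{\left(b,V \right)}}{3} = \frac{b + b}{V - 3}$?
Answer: $\frac{66}{23} \approx 2.8696$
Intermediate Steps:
$Y{\left(b,V \right)} = \frac{6 b}{-3 + V}$ ($Y{\left(b,V \right)} = 3 \frac{b + b}{V - 3} = 3 \frac{2 b}{-3 + V} = \frac{6 b}{-3 + V}$)
$C = 0$
$M{\left(C \right)} - Y{\left(11,-20 \right)} = 0 - 6 \cdot 11 \frac{1}{-3 - 20} = 0 - 6 \cdot 11 \frac{1}{-23} = 0 - 6 \cdot 11 \left(- \frac{1}{23}\right) = 0 - - \frac{66}{23} = 0 + \frac{66}{23} = \frac{66}{23}$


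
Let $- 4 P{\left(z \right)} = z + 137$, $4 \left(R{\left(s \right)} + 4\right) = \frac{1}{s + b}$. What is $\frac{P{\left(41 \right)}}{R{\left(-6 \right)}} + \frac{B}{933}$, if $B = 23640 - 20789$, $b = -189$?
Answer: $\frac{41282401}{2911893} \approx 14.177$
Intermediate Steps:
$R{\left(s \right)} = -4 + \frac{1}{4 \left(-189 + s\right)}$ ($R{\left(s \right)} = -4 + \frac{1}{4 \left(s - 189\right)} = -4 + \frac{1}{4 \left(-189 + s\right)}$)
$B = 2851$
$P{\left(z \right)} = - \frac{137}{4} - \frac{z}{4}$ ($P{\left(z \right)} = - \frac{z + 137}{4} = - \frac{137 + z}{4} = - \frac{137}{4} - \frac{z}{4}$)
$\frac{P{\left(41 \right)}}{R{\left(-6 \right)}} + \frac{B}{933} = \frac{- \frac{137}{4} - \frac{41}{4}}{\frac{1}{4} \frac{1}{-189 - 6} \left(3025 - -96\right)} + \frac{2851}{933} = \frac{- \frac{137}{4} - \frac{41}{4}}{\frac{1}{4} \frac{1}{-195} \left(3025 + 96\right)} + 2851 \cdot \frac{1}{933} = - \frac{89}{2 \cdot \frac{1}{4} \left(- \frac{1}{195}\right) 3121} + \frac{2851}{933} = - \frac{89}{2 \left(- \frac{3121}{780}\right)} + \frac{2851}{933} = \left(- \frac{89}{2}\right) \left(- \frac{780}{3121}\right) + \frac{2851}{933} = \frac{34710}{3121} + \frac{2851}{933} = \frac{41282401}{2911893}$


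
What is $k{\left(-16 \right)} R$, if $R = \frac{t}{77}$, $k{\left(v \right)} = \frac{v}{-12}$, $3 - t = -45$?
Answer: $\frac{64}{77} \approx 0.83117$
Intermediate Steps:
$t = 48$ ($t = 3 - -45 = 3 + 45 = 48$)
$k{\left(v \right)} = - \frac{v}{12}$ ($k{\left(v \right)} = v \left(- \frac{1}{12}\right) = - \frac{v}{12}$)
$R = \frac{48}{77} \approx 0.62338$
$k{\left(-16 \right)} R = \left(- \frac{1}{12}\right) \left(-16\right) \frac{48}{77} = \frac{4}{3} \cdot \frac{48}{77} = \frac{64}{77}$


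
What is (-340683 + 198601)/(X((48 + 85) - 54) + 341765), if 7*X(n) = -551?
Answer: -497287/1195902 ≈ -0.41583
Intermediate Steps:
X(n) = -551/7 (X(n) = (⅐)*(-551) = -551/7)
(-340683 + 198601)/(X((48 + 85) - 54) + 341765) = (-340683 + 198601)/(-551/7 + 341765) = -142082/2391804/7 = -142082*7/2391804 = -497287/1195902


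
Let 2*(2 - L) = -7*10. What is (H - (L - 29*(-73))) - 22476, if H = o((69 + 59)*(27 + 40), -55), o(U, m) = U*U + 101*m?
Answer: 73517591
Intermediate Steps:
L = 37 (L = 2 - (-7)*10/2 = 2 - ½*(-70) = 2 + 35 = 37)
o(U, m) = U² + 101*m
H = 73542221 (H = ((69 + 59)*(27 + 40))² + 101*(-55) = (128*67)² - 5555 = 8576² - 5555 = 73547776 - 5555 = 73542221)
(H - (L - 29*(-73))) - 22476 = (73542221 - (37 - 29*(-73))) - 22476 = (73542221 - (37 + 2117)) - 22476 = (73542221 - 1*2154) - 22476 = (73542221 - 2154) - 22476 = 73540067 - 22476 = 73517591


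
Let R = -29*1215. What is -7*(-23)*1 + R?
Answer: -35074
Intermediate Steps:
R = -35235
-7*(-23)*1 + R = -7*(-23)*1 - 35235 = 161*1 - 35235 = 161 - 35235 = -35074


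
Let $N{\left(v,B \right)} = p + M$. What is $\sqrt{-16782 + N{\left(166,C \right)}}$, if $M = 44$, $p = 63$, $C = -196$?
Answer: $5 i \sqrt{667} \approx 129.13 i$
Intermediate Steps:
$N{\left(v,B \right)} = 107$ ($N{\left(v,B \right)} = 63 + 44 = 107$)
$\sqrt{-16782 + N{\left(166,C \right)}} = \sqrt{-16782 + 107} = \sqrt{-16675} = 5 i \sqrt{667}$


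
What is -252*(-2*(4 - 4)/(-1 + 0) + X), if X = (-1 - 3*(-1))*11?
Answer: -5544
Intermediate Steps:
X = 22 (X = (-1 + 3)*11 = 2*11 = 22)
-252*(-2*(4 - 4)/(-1 + 0) + X) = -252*(-2*(4 - 4)/(-1 + 0) + 22) = -252*(-0/(-1) + 22) = -252*(-0*(-1) + 22) = -252*(-2*0 + 22) = -252*(0 + 22) = -252*22 = -5544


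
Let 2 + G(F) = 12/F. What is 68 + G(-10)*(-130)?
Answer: 484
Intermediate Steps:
G(F) = -2 + 12/F
68 + G(-10)*(-130) = 68 + (-2 + 12/(-10))*(-130) = 68 + (-2 + 12*(-1/10))*(-130) = 68 + (-2 - 6/5)*(-130) = 68 - 16/5*(-130) = 68 + 416 = 484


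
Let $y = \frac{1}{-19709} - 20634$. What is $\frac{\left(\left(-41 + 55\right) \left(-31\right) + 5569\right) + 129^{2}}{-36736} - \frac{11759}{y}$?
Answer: $- \frac{3052670893}{133389566296} \approx -0.022885$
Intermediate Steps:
$y = - \frac{406675507}{19709}$ ($y = - \frac{1}{19709} - 20634 = - \frac{406675507}{19709} \approx -20634.0$)
$\frac{\left(\left(-41 + 55\right) \left(-31\right) + 5569\right) + 129^{2}}{-36736} - \frac{11759}{y} = \frac{\left(\left(-41 + 55\right) \left(-31\right) + 5569\right) + 129^{2}}{-36736} - \frac{11759}{- \frac{406675507}{19709}} = \left(\left(14 \left(-31\right) + 5569\right) + 16641\right) \left(- \frac{1}{36736}\right) - - \frac{231758131}{406675507} = \left(\left(-434 + 5569\right) + 16641\right) \left(- \frac{1}{36736}\right) + \frac{231758131}{406675507} = \left(5135 + 16641\right) \left(- \frac{1}{36736}\right) + \frac{231758131}{406675507} = 21776 \left(- \frac{1}{36736}\right) + \frac{231758131}{406675507} = - \frac{1361}{2296} + \frac{231758131}{406675507} = - \frac{3052670893}{133389566296}$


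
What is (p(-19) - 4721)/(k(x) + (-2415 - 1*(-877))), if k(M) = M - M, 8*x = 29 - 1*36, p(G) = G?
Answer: 2370/769 ≈ 3.0819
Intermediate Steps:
x = -7/8 (x = (29 - 1*36)/8 = (29 - 36)/8 = (⅛)*(-7) = -7/8 ≈ -0.87500)
k(M) = 0
(p(-19) - 4721)/(k(x) + (-2415 - 1*(-877))) = (-19 - 4721)/(0 + (-2415 - 1*(-877))) = -4740/(0 + (-2415 + 877)) = -4740/(0 - 1538) = -4740/(-1538) = -4740*(-1/1538) = 2370/769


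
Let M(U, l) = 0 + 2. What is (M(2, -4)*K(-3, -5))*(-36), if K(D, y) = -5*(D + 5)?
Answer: 720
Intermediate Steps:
M(U, l) = 2
K(D, y) = -25 - 5*D (K(D, y) = -5*(5 + D) = -25 - 5*D)
(M(2, -4)*K(-3, -5))*(-36) = (2*(-25 - 5*(-3)))*(-36) = (2*(-25 + 15))*(-36) = (2*(-10))*(-36) = -20*(-36) = 720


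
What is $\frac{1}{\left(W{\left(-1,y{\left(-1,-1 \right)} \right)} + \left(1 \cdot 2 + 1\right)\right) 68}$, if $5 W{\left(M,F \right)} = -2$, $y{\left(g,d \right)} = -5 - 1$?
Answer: $\frac{5}{884} \approx 0.0056561$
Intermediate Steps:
$y{\left(g,d \right)} = -6$ ($y{\left(g,d \right)} = -5 - 1 = -6$)
$W{\left(M,F \right)} = - \frac{2}{5}$ ($W{\left(M,F \right)} = \frac{1}{5} \left(-2\right) = - \frac{2}{5}$)
$\frac{1}{\left(W{\left(-1,y{\left(-1,-1 \right)} \right)} + \left(1 \cdot 2 + 1\right)\right) 68} = \frac{1}{\left(- \frac{2}{5} + \left(1 \cdot 2 + 1\right)\right) 68} = \frac{1}{\left(- \frac{2}{5} + \left(2 + 1\right)\right) 68} = \frac{1}{\left(- \frac{2}{5} + 3\right) 68} = \frac{1}{\frac{13}{5} \cdot 68} = \frac{1}{\frac{884}{5}} = \frac{5}{884}$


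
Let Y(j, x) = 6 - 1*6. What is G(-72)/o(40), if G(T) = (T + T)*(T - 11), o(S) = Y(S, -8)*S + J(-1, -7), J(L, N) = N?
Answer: -11952/7 ≈ -1707.4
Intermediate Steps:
Y(j, x) = 0 (Y(j, x) = 6 - 6 = 0)
o(S) = -7 (o(S) = 0*S - 7 = 0 - 7 = -7)
G(T) = 2*T*(-11 + T) (G(T) = (2*T)*(-11 + T) = 2*T*(-11 + T))
G(-72)/o(40) = (2*(-72)*(-11 - 72))/(-7) = (2*(-72)*(-83))*(-⅐) = 11952*(-⅐) = -11952/7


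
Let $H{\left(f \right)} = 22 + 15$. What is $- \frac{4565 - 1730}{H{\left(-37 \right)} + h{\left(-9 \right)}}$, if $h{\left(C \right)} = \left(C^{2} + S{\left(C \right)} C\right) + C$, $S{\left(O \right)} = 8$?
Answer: $- \frac{2835}{37} \approx -76.622$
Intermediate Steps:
$H{\left(f \right)} = 37$
$h{\left(C \right)} = C^{2} + 9 C$ ($h{\left(C \right)} = \left(C^{2} + 8 C\right) + C = C^{2} + 9 C$)
$- \frac{4565 - 1730}{H{\left(-37 \right)} + h{\left(-9 \right)}} = - \frac{4565 - 1730}{37 - 9 \left(9 - 9\right)} = - \frac{2835}{37 - 0} = - \frac{2835}{37 + 0} = - \frac{2835}{37}$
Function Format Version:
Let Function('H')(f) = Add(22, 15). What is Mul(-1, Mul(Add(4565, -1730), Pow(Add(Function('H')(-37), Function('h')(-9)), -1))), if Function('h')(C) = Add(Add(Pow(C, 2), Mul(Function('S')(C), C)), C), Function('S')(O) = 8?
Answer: Rational(-2835, 37) ≈ -76.622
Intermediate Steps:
Function('H')(f) = 37
Function('h')(C) = Add(Pow(C, 2), Mul(9, C)) (Function('h')(C) = Add(Add(Pow(C, 2), Mul(8, C)), C) = Add(Pow(C, 2), Mul(9, C)))
Mul(-1, Mul(Add(4565, -1730), Pow(Add(Function('H')(-37), Function('h')(-9)), -1))) = Mul(-1, Mul(Add(4565, -1730), Pow(Add(37, Mul(-9, Add(9, -9))), -1))) = Mul(-1, Mul(2835, Pow(Add(37, Mul(-9, 0)), -1))) = Mul(-1, Mul(2835, Pow(Add(37, 0), -1))) = Mul(-1, Mul(2835, Pow(37, -1))) = Mul(-1, Mul(2835, Rational(1, 37))) = Mul(-1, Rational(2835, 37)) = Rational(-2835, 37)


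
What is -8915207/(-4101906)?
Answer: 8915207/4101906 ≈ 2.1734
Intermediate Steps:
-8915207/(-4101906) = -8915207*(-1)/4101906 = -1*(-8915207/4101906) = 8915207/4101906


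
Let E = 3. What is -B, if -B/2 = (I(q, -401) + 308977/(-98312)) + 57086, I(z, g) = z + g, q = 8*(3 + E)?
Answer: 5577225719/49156 ≈ 1.1346e+5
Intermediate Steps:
q = 48 (q = 8*(3 + 3) = 8*6 = 48)
I(z, g) = g + z
B = -5577225719/49156 (B = -2*(((-401 + 48) + 308977/(-98312)) + 57086) = -2*((-353 + 308977*(-1/98312)) + 57086) = -2*((-353 - 308977/98312) + 57086) = -2*(-35013113/98312 + 57086) = -2*5577225719/98312 = -5577225719/49156 ≈ -1.1346e+5)
-B = -1*(-5577225719/49156) = 5577225719/49156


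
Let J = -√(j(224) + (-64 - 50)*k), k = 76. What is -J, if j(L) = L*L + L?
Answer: 2*√10434 ≈ 204.29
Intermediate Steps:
j(L) = L + L² (j(L) = L² + L = L + L²)
J = -2*√10434 (J = -√(224*(1 + 224) + (-64 - 50)*76) = -√(224*225 - 114*76) = -√(50400 - 8664) = -√41736 = -2*√10434 ≈ -204.29)
-J = -(-2)*√10434 = 2*√10434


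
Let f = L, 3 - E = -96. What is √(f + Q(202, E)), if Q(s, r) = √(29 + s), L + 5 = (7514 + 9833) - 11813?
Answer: √(5529 + √231) ≈ 74.459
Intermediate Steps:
E = 99 (E = 3 - 1*(-96) = 3 + 96 = 99)
L = 5529 (L = -5 + ((7514 + 9833) - 11813) = -5 + (17347 - 11813) = -5 + 5534 = 5529)
f = 5529
√(f + Q(202, E)) = √(5529 + √(29 + 202)) = √(5529 + √231)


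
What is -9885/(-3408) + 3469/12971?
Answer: 46680229/14735056 ≈ 3.1680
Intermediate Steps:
-9885/(-3408) + 3469/12971 = -9885*(-1/3408) + 3469*(1/12971) = 3295/1136 + 3469/12971 = 46680229/14735056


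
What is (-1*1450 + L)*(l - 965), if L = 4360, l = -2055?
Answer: -8788200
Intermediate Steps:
(-1*1450 + L)*(l - 965) = (-1*1450 + 4360)*(-2055 - 965) = (-1450 + 4360)*(-3020) = 2910*(-3020) = -8788200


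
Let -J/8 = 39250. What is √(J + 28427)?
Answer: I*√285573 ≈ 534.39*I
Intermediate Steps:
J = -314000 (J = -8*39250 = -314000)
√(J + 28427) = √(-314000 + 28427) = √(-285573) = I*√285573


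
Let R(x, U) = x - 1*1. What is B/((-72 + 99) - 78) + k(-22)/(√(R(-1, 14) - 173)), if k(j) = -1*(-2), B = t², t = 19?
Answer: -361/51 - 2*I*√7/35 ≈ -7.0784 - 0.15119*I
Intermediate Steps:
R(x, U) = -1 + x (R(x, U) = x - 1 = -1 + x)
B = 361 (B = 19² = 361)
k(j) = 2
B/((-72 + 99) - 78) + k(-22)/(√(R(-1, 14) - 173)) = 361/((-72 + 99) - 78) + 2/(√((-1 - 1) - 173)) = 361/(27 - 78) + 2/(√(-2 - 173)) = 361/(-51) + 2/(√(-175)) = 361*(-1/51) + 2/((5*I*√7)) = -361/51 + 2*(-I*√7/35) = -361/51 - 2*I*√7/35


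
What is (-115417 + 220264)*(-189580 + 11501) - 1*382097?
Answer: -18671431010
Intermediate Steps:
(-115417 + 220264)*(-189580 + 11501) - 1*382097 = 104847*(-178079) - 382097 = -18671048913 - 382097 = -18671431010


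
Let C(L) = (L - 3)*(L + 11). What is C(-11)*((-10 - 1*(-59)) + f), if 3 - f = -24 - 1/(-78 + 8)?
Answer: 0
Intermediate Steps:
C(L) = (-3 + L)*(11 + L)
f = 1889/70 (f = 3 - (-24 - 1/(-78 + 8)) = 3 - (-24 - 1/(-70)) = 3 - (-24 - 1*(-1/70)) = 3 - (-24 + 1/70) = 3 - 1*(-1679/70) = 3 + 1679/70 = 1889/70 ≈ 26.986)
C(-11)*((-10 - 1*(-59)) + f) = (-33 + (-11)² + 8*(-11))*((-10 - 1*(-59)) + 1889/70) = (-33 + 121 - 88)*((-10 + 59) + 1889/70) = 0*(49 + 1889/70) = 0*(5319/70) = 0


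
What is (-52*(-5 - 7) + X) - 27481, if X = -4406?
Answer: -31263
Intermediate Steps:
(-52*(-5 - 7) + X) - 27481 = (-52*(-5 - 7) - 4406) - 27481 = (-52*(-12) - 4406) - 27481 = (624 - 4406) - 27481 = -3782 - 27481 = -31263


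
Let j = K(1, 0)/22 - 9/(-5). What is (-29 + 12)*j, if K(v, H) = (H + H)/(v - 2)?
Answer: -153/5 ≈ -30.600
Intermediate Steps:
K(v, H) = 2*H/(-2 + v) (K(v, H) = (2*H)/(-2 + v) = 2*H/(-2 + v))
j = 9/5 (j = (2*0/(-2 + 1))/22 - 9/(-5) = (2*0/(-1))*(1/22) - 9*(-1/5) = (2*0*(-1))*(1/22) + 9/5 = 0*(1/22) + 9/5 = 0 + 9/5 = 9/5 ≈ 1.8000)
(-29 + 12)*j = (-29 + 12)*(9/5) = -17*9/5 = -153/5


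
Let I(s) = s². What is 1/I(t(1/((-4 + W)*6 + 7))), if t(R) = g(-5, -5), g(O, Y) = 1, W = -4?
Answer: 1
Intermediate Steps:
t(R) = 1
1/I(t(1/((-4 + W)*6 + 7))) = 1/(1²) = 1/1 = 1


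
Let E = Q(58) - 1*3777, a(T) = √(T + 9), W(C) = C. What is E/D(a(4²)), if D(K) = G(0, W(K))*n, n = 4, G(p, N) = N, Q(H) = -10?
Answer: -3787/20 ≈ -189.35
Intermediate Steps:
a(T) = √(9 + T)
E = -3787 (E = -10 - 1*3777 = -10 - 3777 = -3787)
D(K) = 4*K (D(K) = K*4 = 4*K)
E/D(a(4²)) = -3787*1/(4*√(9 + 4²)) = -3787*1/(4*√(9 + 16)) = -3787/(4*√25) = -3787/(4*5) = -3787/20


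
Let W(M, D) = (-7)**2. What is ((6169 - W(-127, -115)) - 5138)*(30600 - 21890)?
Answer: 8553220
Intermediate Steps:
W(M, D) = 49
((6169 - W(-127, -115)) - 5138)*(30600 - 21890) = ((6169 - 1*49) - 5138)*(30600 - 21890) = ((6169 - 49) - 5138)*8710 = (6120 - 5138)*8710 = 982*8710 = 8553220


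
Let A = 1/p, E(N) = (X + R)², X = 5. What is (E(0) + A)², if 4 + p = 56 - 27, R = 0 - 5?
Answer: 1/625 ≈ 0.0016000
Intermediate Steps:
R = -5
p = 25 (p = -4 + (56 - 27) = -4 + 29 = 25)
E(N) = 0 (E(N) = (5 - 5)² = 0² = 0)
A = 1/25 ≈ 0.040000
(E(0) + A)² = (0 + 1/25)² = (1/25)² = 1/625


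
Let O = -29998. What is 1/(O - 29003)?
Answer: -1/59001 ≈ -1.6949e-5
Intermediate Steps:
1/(O - 29003) = 1/(-29998 - 29003) = 1/(-59001) = -1/59001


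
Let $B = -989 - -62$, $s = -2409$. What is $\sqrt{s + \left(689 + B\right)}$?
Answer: $i \sqrt{2647} \approx 51.449 i$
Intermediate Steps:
$B = -927$ ($B = -989 + 62 = -927$)
$\sqrt{s + \left(689 + B\right)} = \sqrt{-2409 + \left(689 - 927\right)} = \sqrt{-2409 - 238} = \sqrt{-2647} = i \sqrt{2647}$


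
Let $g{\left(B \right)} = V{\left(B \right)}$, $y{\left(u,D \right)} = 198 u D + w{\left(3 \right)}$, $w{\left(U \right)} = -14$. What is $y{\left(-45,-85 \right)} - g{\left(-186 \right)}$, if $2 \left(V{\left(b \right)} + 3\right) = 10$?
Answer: $757334$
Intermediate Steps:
$y{\left(u,D \right)} = -14 + 198 D u$ ($y{\left(u,D \right)} = 198 u D - 14 = 198 D u - 14 = -14 + 198 D u$)
$V{\left(b \right)} = 2$ ($V{\left(b \right)} = -3 + \frac{1}{2} \cdot 10 = -3 + 5 = 2$)
$g{\left(B \right)} = 2$
$y{\left(-45,-85 \right)} - g{\left(-186 \right)} = \left(-14 + 198 \left(-85\right) \left(-45\right)\right) - 2 = \left(-14 + 757350\right) - 2 = 757336 - 2 = 757334$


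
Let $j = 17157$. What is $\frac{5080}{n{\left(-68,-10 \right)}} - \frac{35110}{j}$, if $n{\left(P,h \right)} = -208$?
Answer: $- \frac{11807555}{446082} \approx -26.469$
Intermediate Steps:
$\frac{5080}{n{\left(-68,-10 \right)}} - \frac{35110}{j} = \frac{5080}{-208} - \frac{35110}{17157} = 5080 \left(- \frac{1}{208}\right) - \frac{35110}{17157} = - \frac{635}{26} - \frac{35110}{17157} = - \frac{11807555}{446082}$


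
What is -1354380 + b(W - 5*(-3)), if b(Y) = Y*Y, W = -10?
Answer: -1354355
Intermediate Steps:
b(Y) = Y²
-1354380 + b(W - 5*(-3)) = -1354380 + (-10 - 5*(-3))² = -1354380 + (-10 + 15)² = -1354380 + 5² = -1354380 + 25 = -1354355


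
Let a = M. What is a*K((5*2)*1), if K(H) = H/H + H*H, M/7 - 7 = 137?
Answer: 101808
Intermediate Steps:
M = 1008 (M = 49 + 7*137 = 49 + 959 = 1008)
K(H) = 1 + H²
a = 1008
a*K((5*2)*1) = 1008*(1 + ((5*2)*1)²) = 1008*(1 + (10*1)²) = 1008*(1 + 10²) = 1008*(1 + 100) = 1008*101 = 101808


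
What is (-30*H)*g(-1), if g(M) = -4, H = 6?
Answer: 720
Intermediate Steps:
(-30*H)*g(-1) = -30*6*(-4) = -180*(-4) = 720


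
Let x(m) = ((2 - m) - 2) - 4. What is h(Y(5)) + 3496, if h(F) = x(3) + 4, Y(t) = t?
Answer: 3493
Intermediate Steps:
x(m) = -4 - m (x(m) = -m - 4 = -4 - m)
h(F) = -3 (h(F) = (-4 - 1*3) + 4 = (-4 - 3) + 4 = -7 + 4 = -3)
h(Y(5)) + 3496 = -3 + 3496 = 3493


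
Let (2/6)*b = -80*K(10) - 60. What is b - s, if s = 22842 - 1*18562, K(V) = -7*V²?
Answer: 163540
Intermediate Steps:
b = 167820 (b = 3*(-(-560)*10² - 60) = 3*(-(-560)*100 - 60) = 3*(-80*(-700) - 60) = 3*(56000 - 60) = 3*55940 = 167820)
s = 4280 (s = 22842 - 18562 = 4280)
b - s = 167820 - 1*4280 = 167820 - 4280 = 163540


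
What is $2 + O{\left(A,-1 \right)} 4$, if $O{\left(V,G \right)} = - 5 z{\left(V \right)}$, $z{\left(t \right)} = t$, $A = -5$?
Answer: $102$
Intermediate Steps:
$O{\left(V,G \right)} = - 5 V$
$2 + O{\left(A,-1 \right)} 4 = 2 + \left(-5\right) \left(-5\right) 4 = 2 + 25 \cdot 4 = 2 + 100 = 102$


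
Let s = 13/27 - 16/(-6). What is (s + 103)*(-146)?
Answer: -418436/27 ≈ -15498.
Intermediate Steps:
s = 85/27 (s = 13*(1/27) - 16*(-⅙) = 13/27 + 8/3 = 85/27 ≈ 3.1481)
(s + 103)*(-146) = (85/27 + 103)*(-146) = (2866/27)*(-146) = -418436/27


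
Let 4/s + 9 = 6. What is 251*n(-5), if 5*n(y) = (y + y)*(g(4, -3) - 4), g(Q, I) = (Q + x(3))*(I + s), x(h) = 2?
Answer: 15060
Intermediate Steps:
s = -4/3 (s = 4/(-9 + 6) = 4/(-3) = 4*(-1/3) = -4/3 ≈ -1.3333)
g(Q, I) = (2 + Q)*(-4/3 + I) (g(Q, I) = (Q + 2)*(I - 4/3) = (2 + Q)*(-4/3 + I))
n(y) = -12*y (n(y) = ((y + y)*((-8/3 + 2*(-3) - 4/3*4 - 3*4) - 4))/5 = ((2*y)*((-8/3 - 6 - 16/3 - 12) - 4))/5 = ((2*y)*(-26 - 4))/5 = ((2*y)*(-30))/5 = (-60*y)/5 = -12*y)
251*n(-5) = 251*(-12*(-5)) = 251*60 = 15060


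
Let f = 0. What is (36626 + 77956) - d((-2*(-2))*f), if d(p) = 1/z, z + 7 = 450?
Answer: 50759825/443 ≈ 1.1458e+5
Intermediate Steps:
z = 443 (z = -7 + 450 = 443)
d(p) = 1/443
(36626 + 77956) - d((-2*(-2))*f) = (36626 + 77956) - 1*1/443 = 114582 - 1/443 = 50759825/443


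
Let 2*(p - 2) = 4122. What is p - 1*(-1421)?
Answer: 3484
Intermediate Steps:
p = 2063 (p = 2 + (½)*4122 = 2 + 2061 = 2063)
p - 1*(-1421) = 2063 - 1*(-1421) = 2063 + 1421 = 3484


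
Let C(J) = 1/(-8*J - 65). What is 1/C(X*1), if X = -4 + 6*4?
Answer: -225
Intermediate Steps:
X = 20 (X = -4 + 24 = 20)
C(J) = 1/(-65 - 8*J)
1/C(X*1) = 1/(-1/(65 + 8*(20*1))) = 1/(-1/(65 + 8*20)) = 1/(-1/(65 + 160)) = 1/(-1/225) = -225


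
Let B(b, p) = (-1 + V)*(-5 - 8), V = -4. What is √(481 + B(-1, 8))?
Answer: √546 ≈ 23.367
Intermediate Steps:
B(b, p) = 65 (B(b, p) = (-1 - 4)*(-5 - 8) = -5*(-13) = 65)
√(481 + B(-1, 8)) = √(481 + 65) = √546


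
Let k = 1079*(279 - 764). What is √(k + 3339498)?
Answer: √2816183 ≈ 1678.1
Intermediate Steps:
k = -523315 (k = 1079*(-485) = -523315)
√(k + 3339498) = √(-523315 + 3339498) = √2816183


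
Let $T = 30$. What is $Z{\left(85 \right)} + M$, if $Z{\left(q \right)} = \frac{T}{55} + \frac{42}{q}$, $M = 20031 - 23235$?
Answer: $- \frac{2994768}{935} \approx -3203.0$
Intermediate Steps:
$M = -3204$ ($M = 20031 - 23235 = -3204$)
$Z{\left(q \right)} = \frac{6}{11} + \frac{42}{q}$ ($Z{\left(q \right)} = \frac{30}{55} + \frac{42}{q} = 30 \cdot \frac{1}{55} + \frac{42}{q} = \frac{6}{11} + \frac{42}{q}$)
$Z{\left(85 \right)} + M = \left(\frac{6}{11} + \frac{42}{85}\right) - 3204 = \frac{972}{935} - 3204 = - \frac{2994768}{935}$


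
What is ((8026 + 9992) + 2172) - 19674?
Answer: 516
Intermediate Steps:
((8026 + 9992) + 2172) - 19674 = (18018 + 2172) - 19674 = 20190 - 19674 = 516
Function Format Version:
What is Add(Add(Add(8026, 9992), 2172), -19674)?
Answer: 516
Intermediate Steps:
Add(Add(Add(8026, 9992), 2172), -19674) = Add(Add(18018, 2172), -19674) = Add(20190, -19674) = 516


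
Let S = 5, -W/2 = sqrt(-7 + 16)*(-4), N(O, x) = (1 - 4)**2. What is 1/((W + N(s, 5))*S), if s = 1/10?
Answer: 1/165 ≈ 0.0060606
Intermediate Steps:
s = 1/10 ≈ 0.10000
N(O, x) = 9 (N(O, x) = (-3)**2 = 9)
W = 24 (W = -2*sqrt(-7 + 16)*(-4) = -2*sqrt(9)*(-4) = -6*(-4) = -2*(-12) = 24)
1/((W + N(s, 5))*S) = 1/((24 + 9)*5) = 1/(33*5) = 1/165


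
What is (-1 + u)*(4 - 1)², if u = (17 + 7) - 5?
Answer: 162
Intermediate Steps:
u = 19 (u = 24 - 5 = 19)
(-1 + u)*(4 - 1)² = (-1 + 19)*(4 - 1)² = 18*3² = 18*9 = 162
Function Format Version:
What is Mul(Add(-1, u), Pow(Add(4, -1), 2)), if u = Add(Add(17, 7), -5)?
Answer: 162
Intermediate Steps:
u = 19 (u = Add(24, -5) = 19)
Mul(Add(-1, u), Pow(Add(4, -1), 2)) = Mul(Add(-1, 19), Pow(Add(4, -1), 2)) = Mul(18, Pow(3, 2)) = Mul(18, 9) = 162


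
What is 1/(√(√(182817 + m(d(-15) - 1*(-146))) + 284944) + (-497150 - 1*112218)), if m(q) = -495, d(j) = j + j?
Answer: -1/(609368 - √(284944 + 3*√20258)) ≈ -1.6425e-6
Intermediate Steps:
d(j) = 2*j
1/(√(√(182817 + m(d(-15) - 1*(-146))) + 284944) + (-497150 - 1*112218)) = 1/(√(√(182817 - 495) + 284944) + (-497150 - 1*112218)) = 1/(√(√182322 + 284944) + (-497150 - 112218)) = 1/(√(3*√20258 + 284944) - 609368) = 1/(√(284944 + 3*√20258) - 609368) = 1/(-609368 + √(284944 + 3*√20258))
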